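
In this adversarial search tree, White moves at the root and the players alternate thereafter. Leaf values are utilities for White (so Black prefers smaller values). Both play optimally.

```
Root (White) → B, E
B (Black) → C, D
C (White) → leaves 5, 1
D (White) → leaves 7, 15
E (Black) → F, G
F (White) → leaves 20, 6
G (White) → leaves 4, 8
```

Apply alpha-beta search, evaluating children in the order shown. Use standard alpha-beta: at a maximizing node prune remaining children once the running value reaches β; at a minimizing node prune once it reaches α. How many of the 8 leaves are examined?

7

C [α=-∞,β=+∞]: v=5
D [α=-∞,β=5]: v=7 after child 1 ≥ β → β-cutoff, skip 1
B [α=-∞,β=+∞]: v=5
F [α=5,β=+∞]: v=20
G [α=5,β=20]: v=8
E [α=5,β=+∞]: v=8
Root [α=-∞,β=+∞]: v=8
Leaves evaluated: 7 of 8.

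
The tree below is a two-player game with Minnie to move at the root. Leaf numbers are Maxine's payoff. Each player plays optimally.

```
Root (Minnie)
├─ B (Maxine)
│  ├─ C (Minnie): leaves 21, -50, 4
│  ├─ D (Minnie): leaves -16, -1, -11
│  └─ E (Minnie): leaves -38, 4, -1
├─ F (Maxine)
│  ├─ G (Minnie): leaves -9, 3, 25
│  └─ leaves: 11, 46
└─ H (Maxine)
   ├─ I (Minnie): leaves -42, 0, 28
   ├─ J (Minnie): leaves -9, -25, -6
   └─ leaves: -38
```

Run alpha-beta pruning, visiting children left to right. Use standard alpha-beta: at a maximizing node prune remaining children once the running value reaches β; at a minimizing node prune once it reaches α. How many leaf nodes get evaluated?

17

C [α=-∞,β=+∞]: v=-50
D [α=-50,β=+∞]: v=-16
E [α=-16,β=+∞]: v=-38 after child 1 ≤ α → α-cutoff, skip 2
B [α=-∞,β=+∞]: v=-16
G [α=-∞,β=-16]: v=-9
F [α=-∞,β=-16]: v=-9 after child 1 ≥ β → β-cutoff, skip 2
I [α=-∞,β=-16]: v=-42
J [α=-42,β=-16]: v=-25
H [α=-∞,β=-16]: v=-25
Root [α=-∞,β=+∞]: v=-25
Leaves evaluated: 17 of 21.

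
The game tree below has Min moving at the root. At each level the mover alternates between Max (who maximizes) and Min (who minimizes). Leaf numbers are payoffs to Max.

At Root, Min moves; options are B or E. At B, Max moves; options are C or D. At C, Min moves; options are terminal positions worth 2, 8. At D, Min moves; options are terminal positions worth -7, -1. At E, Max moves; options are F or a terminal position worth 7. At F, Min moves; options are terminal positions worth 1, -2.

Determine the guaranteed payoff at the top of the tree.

C (Min): min(2, 8) = 2
D (Min): min(-7, -1) = -7
B (Max): max(2, -7) = 2
F (Min): min(1, -2) = -2
E (Max): max(-2, 7) = 7
Root (Min): min(2, 7) = 2

2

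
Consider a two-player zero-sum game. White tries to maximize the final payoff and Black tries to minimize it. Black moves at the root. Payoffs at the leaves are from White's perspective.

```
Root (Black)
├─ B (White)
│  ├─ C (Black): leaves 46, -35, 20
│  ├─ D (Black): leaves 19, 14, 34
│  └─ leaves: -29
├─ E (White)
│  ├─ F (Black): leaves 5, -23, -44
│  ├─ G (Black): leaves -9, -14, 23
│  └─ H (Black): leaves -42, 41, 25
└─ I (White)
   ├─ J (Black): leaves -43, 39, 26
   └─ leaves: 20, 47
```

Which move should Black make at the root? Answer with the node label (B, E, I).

C (Black): min(46, -35, 20) = -35
D (Black): min(19, 14, 34) = 14
B (White): max(-35, 14, -29) = 14
F (Black): min(5, -23, -44) = -44
G (Black): min(-9, -14, 23) = -14
H (Black): min(-42, 41, 25) = -42
E (White): max(-44, -14, -42) = -14
J (Black): min(-43, 39, 26) = -43
I (White): max(-43, 20, 47) = 47
Root (Black): min(14, -14, 47) = -14
Black picks the child with the lowest value: E (value -14).

E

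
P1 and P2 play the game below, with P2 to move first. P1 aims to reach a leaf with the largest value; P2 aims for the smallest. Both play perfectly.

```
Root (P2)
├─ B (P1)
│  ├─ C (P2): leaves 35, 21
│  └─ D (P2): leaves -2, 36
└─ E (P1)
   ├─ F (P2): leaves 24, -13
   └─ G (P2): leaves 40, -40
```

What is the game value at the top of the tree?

C (P2): min(35, 21) = 21
D (P2): min(-2, 36) = -2
B (P1): max(21, -2) = 21
F (P2): min(24, -13) = -13
G (P2): min(40, -40) = -40
E (P1): max(-13, -40) = -13
Root (P2): min(21, -13) = -13

-13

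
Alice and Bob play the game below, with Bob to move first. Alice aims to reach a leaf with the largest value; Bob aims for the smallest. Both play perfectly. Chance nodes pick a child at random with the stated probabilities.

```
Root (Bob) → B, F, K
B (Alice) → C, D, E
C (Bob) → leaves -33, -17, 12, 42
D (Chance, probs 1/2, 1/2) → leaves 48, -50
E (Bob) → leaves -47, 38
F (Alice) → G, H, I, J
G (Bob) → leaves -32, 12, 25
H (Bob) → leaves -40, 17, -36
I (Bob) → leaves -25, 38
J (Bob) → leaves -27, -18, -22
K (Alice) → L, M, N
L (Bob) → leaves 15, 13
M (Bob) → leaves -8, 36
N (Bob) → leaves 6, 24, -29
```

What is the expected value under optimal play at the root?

-25

C (Bob): min(-33, -17, 12, 42) = -33
D (Chance): 1/2·48 + 1/2·-50 = -1
E (Bob): min(-47, 38) = -47
B (Alice): max(-33, -1, -47) = -1
G (Bob): min(-32, 12, 25) = -32
H (Bob): min(-40, 17, -36) = -40
I (Bob): min(-25, 38) = -25
J (Bob): min(-27, -18, -22) = -27
F (Alice): max(-32, -40, -25, -27) = -25
L (Bob): min(15, 13) = 13
M (Bob): min(-8, 36) = -8
N (Bob): min(6, 24, -29) = -29
K (Alice): max(13, -8, -29) = 13
Root (Bob): min(-1, -25, 13) = -25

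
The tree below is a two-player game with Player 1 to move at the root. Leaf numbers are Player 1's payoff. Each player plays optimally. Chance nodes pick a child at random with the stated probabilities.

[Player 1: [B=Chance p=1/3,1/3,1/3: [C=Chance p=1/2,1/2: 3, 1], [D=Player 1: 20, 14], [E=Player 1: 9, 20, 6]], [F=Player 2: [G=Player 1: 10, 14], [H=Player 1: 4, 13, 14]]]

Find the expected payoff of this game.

14

C (Chance): 1/2·3 + 1/2·1 = 2
D (Player 1): max(20, 14) = 20
E (Player 1): max(9, 20, 6) = 20
B (Chance): 1/3·2 + 1/3·20 + 1/3·20 = 14
G (Player 1): max(10, 14) = 14
H (Player 1): max(4, 13, 14) = 14
F (Player 2): min(14, 14) = 14
Root (Player 1): max(14, 14) = 14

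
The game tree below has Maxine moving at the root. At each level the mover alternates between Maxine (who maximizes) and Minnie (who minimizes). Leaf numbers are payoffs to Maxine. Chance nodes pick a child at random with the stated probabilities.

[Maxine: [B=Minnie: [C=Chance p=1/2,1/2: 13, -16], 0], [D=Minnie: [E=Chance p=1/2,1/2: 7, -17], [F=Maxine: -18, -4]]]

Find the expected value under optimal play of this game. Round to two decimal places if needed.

-1.5

C (Chance): 1/2·13 + 1/2·-16 = -1.5
B (Minnie): min(-1.5, 0) = -1.5
E (Chance): 1/2·7 + 1/2·-17 = -5
F (Maxine): max(-18, -4) = -4
D (Minnie): min(-5, -4) = -5
Root (Maxine): max(-1.5, -5) = -1.5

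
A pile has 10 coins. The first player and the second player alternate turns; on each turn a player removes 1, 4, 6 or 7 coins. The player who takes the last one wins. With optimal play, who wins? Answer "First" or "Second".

W/L table (W = player to move can force a win):
i:   0  1  2  3  4  5  6  7  8  9 10
     L  W  L  W  W  L  W  W  W  W  L
Position 10 is L, so the second player wins.

Second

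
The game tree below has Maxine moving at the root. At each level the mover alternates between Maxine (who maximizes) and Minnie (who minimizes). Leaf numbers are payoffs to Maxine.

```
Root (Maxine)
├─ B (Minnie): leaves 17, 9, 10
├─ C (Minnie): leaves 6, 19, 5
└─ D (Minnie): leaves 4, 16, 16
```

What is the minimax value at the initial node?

B (Minnie): min(17, 9, 10) = 9
C (Minnie): min(6, 19, 5) = 5
D (Minnie): min(4, 16, 16) = 4
Root (Maxine): max(9, 5, 4) = 9

9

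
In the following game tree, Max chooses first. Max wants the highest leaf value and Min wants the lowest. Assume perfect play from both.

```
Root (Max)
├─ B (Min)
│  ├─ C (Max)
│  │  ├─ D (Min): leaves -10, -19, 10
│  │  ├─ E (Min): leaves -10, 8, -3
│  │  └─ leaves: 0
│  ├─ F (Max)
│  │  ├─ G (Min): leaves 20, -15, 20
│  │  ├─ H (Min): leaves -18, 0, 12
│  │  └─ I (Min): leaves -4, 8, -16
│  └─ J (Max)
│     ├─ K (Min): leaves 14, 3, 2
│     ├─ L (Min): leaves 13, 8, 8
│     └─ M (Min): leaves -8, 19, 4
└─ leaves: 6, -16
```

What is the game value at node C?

D: min(-10, -19, 10) = -19
E: min(-10, 8, -3) = -10
C: max(-19, -10, 0) = 0

0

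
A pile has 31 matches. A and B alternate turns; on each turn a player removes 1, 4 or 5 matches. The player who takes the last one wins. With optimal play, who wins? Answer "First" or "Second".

First

W/L table (W = player to move can force a win):
i:   0  1  2  3  4  5  6  7  8  9 10 11 12 13 14 15 16 17 18 19 20 21 22 23 24 25 26 27 28 29 30 31
     L  W  L  W  W  W  W  W  L  W  L  W  W  W  W  W  L  W  L  W  W  W  W  W  L  W  L  W  W  W  W  W
Position 31 is W, so the first player wins.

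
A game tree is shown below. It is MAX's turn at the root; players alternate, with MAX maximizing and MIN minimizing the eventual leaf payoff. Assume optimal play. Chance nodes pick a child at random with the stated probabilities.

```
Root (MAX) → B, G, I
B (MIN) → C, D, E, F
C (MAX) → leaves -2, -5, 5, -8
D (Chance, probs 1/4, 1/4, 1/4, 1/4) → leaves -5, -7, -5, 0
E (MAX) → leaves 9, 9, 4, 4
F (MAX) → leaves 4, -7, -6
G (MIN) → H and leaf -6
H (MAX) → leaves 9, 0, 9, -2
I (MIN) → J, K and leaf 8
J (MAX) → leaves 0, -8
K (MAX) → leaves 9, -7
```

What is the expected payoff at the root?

C (MAX): max(-2, -5, 5, -8) = 5
D (Chance): 1/4·-5 + 1/4·-7 + 1/4·-5 + 1/4·0 = -4.25
E (MAX): max(9, 9, 4, 4) = 9
F (MAX): max(4, -7, -6) = 4
B (MIN): min(5, -4.25, 9, 4) = -4.25
H (MAX): max(9, 0, 9, -2) = 9
G (MIN): min(9, -6) = -6
J (MAX): max(0, -8) = 0
K (MAX): max(9, -7) = 9
I (MIN): min(0, 9, 8) = 0
Root (MAX): max(-4.25, -6, 0) = 0

0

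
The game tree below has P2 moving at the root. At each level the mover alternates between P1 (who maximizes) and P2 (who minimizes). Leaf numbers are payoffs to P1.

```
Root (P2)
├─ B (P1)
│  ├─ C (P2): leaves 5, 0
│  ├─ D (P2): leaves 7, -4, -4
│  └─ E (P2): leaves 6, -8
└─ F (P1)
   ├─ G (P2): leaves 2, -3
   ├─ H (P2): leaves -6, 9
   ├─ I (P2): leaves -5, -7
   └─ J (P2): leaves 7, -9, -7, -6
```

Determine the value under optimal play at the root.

C (P2): min(5, 0) = 0
D (P2): min(7, -4, -4) = -4
E (P2): min(6, -8) = -8
B (P1): max(0, -4, -8) = 0
G (P2): min(2, -3) = -3
H (P2): min(-6, 9) = -6
I (P2): min(-5, -7) = -7
J (P2): min(7, -9, -7, -6) = -9
F (P1): max(-3, -6, -7, -9) = -3
Root (P2): min(0, -3) = -3

-3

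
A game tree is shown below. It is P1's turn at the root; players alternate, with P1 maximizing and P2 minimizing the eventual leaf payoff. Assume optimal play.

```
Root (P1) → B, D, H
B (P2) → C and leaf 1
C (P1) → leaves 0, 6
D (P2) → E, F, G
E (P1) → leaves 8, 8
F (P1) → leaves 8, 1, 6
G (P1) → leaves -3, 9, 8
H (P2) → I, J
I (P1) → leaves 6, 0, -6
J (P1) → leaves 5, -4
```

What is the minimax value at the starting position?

8

C (P1): max(0, 6) = 6
B (P2): min(6, 1) = 1
E (P1): max(8, 8) = 8
F (P1): max(8, 1, 6) = 8
G (P1): max(-3, 9, 8) = 9
D (P2): min(8, 8, 9) = 8
I (P1): max(6, 0, -6) = 6
J (P1): max(5, -4) = 5
H (P2): min(6, 5) = 5
Root (P1): max(1, 8, 5) = 8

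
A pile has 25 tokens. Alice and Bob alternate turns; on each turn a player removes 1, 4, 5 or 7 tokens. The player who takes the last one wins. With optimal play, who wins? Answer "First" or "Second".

First

Compute winning (W) and losing (L) positions by backward induction:
i:   0  1  2  3  4  5  6  7  8  9 10 11 12 13 14 15 16 17 18 19 20 21 22 23 24 25
     L  W  L  W  W  W  W  W  L  W  L  W  W  W  W  W  L  W  L  W  W  W  W  W  L  W
Position 25 is W, so the first player wins.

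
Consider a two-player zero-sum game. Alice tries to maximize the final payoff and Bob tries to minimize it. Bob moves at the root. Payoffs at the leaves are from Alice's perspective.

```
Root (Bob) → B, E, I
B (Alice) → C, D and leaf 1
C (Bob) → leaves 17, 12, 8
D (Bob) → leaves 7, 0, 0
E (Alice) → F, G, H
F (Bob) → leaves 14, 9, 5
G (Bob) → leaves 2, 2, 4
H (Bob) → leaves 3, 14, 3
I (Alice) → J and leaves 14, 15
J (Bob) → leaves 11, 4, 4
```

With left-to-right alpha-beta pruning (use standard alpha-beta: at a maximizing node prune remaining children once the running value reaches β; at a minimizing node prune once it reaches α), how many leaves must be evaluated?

C [α=-∞,β=+∞]: v=8
D [α=8,β=+∞]: v=7 after child 1 ≤ α → α-cutoff, skip 2
B [α=-∞,β=+∞]: v=8
F [α=-∞,β=8]: v=5
G [α=5,β=8]: v=2 after child 1 ≤ α → α-cutoff, skip 2
H [α=5,β=8]: v=3 after child 1 ≤ α → α-cutoff, skip 2
E [α=-∞,β=8]: v=5
J [α=-∞,β=5]: v=4
I [α=-∞,β=5]: v=14 after child 2 ≥ β → β-cutoff, skip 1
Root [α=-∞,β=+∞]: v=5
Leaves evaluated: 14 of 21.

14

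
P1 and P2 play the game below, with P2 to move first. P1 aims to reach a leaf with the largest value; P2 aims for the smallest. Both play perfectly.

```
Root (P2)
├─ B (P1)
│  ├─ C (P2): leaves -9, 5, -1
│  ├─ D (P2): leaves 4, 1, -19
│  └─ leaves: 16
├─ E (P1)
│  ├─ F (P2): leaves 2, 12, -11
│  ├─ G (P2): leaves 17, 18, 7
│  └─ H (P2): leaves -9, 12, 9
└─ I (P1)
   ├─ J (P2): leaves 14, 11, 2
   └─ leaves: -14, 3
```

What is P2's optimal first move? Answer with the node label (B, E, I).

C (P2): min(-9, 5, -1) = -9
D (P2): min(4, 1, -19) = -19
B (P1): max(-9, -19, 16) = 16
F (P2): min(2, 12, -11) = -11
G (P2): min(17, 18, 7) = 7
H (P2): min(-9, 12, 9) = -9
E (P1): max(-11, 7, -9) = 7
J (P2): min(14, 11, 2) = 2
I (P1): max(2, -14, 3) = 3
Root (P2): min(16, 7, 3) = 3
P2 picks the child with the lowest value: I (value 3).

I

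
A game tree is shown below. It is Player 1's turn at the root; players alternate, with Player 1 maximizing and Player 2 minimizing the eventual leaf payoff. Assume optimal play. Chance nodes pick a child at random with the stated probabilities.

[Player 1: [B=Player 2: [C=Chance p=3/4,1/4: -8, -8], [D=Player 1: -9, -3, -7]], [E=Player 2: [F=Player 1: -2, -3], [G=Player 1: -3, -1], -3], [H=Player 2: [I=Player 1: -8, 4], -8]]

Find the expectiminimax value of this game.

-3

C (Chance): 3/4·-8 + 1/4·-8 = -8
D (Player 1): max(-9, -3, -7) = -3
B (Player 2): min(-8, -3) = -8
F (Player 1): max(-2, -3) = -2
G (Player 1): max(-3, -1) = -1
E (Player 2): min(-2, -1, -3) = -3
I (Player 1): max(-8, 4) = 4
H (Player 2): min(4, -8) = -8
Root (Player 1): max(-8, -3, -8) = -3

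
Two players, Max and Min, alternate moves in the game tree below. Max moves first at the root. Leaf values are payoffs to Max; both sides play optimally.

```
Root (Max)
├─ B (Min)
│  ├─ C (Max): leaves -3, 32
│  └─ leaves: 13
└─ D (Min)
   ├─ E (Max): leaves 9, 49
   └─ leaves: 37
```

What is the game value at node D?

E: max(9, 49) = 49
D: min(49, 37) = 37

37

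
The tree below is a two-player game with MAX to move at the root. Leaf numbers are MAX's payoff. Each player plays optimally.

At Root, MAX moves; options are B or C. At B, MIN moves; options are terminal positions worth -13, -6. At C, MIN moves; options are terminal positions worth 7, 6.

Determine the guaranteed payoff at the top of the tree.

B (MIN): min(-13, -6) = -13
C (MIN): min(7, 6) = 6
Root (MAX): max(-13, 6) = 6

6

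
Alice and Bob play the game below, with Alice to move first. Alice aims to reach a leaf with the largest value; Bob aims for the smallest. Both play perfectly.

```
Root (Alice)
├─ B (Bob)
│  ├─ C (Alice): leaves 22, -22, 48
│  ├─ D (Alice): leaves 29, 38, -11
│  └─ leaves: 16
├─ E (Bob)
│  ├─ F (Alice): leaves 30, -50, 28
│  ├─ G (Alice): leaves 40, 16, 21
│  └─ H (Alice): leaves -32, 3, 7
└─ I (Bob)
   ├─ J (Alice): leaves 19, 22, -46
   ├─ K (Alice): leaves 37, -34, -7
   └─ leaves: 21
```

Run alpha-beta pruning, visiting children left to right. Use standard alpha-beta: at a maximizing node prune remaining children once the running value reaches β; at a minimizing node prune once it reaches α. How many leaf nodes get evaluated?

C [α=-∞,β=+∞]: v=48
D [α=-∞,β=48]: v=38
B [α=-∞,β=+∞]: v=16
F [α=16,β=+∞]: v=30
G [α=16,β=30]: v=40 after child 1 ≥ β → β-cutoff, skip 2
H [α=16,β=30]: v=7
E [α=16,β=+∞]: v=7
J [α=16,β=+∞]: v=22
K [α=16,β=22]: v=37 after child 1 ≥ β → β-cutoff, skip 2
I [α=16,β=+∞]: v=21
Root [α=-∞,β=+∞]: v=21
Leaves evaluated: 19 of 23.

19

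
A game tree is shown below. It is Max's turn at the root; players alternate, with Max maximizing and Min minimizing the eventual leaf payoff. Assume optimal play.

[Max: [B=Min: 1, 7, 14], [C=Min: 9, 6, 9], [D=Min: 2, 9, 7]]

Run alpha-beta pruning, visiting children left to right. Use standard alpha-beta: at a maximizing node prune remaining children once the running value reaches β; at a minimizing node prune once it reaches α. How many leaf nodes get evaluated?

7

B [α=-∞,β=+∞]: v=1
C [α=1,β=+∞]: v=6
D [α=6,β=+∞]: v=2 after child 1 ≤ α → α-cutoff, skip 2
Root [α=-∞,β=+∞]: v=6
Leaves evaluated: 7 of 9.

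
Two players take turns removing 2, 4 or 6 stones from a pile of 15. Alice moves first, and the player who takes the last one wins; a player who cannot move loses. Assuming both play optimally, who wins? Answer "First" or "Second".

First

i:   0  1  2  3  4  5  6  7  8  9 10 11 12 13 14 15
     L  L  W  W  W  W  W  W  L  L  W  W  W  W  W  W
Position 15 is W, so the first player wins.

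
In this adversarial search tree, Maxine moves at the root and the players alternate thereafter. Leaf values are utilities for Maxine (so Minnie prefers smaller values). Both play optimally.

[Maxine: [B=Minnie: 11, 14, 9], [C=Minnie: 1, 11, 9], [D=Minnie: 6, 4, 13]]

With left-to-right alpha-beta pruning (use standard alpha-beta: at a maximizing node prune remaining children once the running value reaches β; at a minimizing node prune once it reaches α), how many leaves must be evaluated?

5

B [α=-∞,β=+∞]: v=9
C [α=9,β=+∞]: v=1 after child 1 ≤ α → α-cutoff, skip 2
D [α=9,β=+∞]: v=6 after child 1 ≤ α → α-cutoff, skip 2
Root [α=-∞,β=+∞]: v=9
Leaves evaluated: 5 of 9.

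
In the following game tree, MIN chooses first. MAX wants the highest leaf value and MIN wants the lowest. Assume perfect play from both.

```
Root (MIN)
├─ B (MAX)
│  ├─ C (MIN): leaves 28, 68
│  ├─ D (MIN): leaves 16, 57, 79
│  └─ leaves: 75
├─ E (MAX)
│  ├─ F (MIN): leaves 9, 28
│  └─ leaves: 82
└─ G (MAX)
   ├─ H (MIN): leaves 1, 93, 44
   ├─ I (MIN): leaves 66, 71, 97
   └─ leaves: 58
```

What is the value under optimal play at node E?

82

F: min(9, 28) = 9
E: max(9, 82) = 82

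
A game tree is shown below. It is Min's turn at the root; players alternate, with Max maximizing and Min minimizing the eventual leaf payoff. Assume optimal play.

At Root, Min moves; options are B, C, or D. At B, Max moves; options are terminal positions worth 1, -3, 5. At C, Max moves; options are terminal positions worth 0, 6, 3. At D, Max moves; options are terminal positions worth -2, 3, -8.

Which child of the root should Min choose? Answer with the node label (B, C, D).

B (Max): max(1, -3, 5) = 5
C (Max): max(0, 6, 3) = 6
D (Max): max(-2, 3, -8) = 3
Root (Min): min(5, 6, 3) = 3
Min picks the child with the lowest value: D (value 3).

D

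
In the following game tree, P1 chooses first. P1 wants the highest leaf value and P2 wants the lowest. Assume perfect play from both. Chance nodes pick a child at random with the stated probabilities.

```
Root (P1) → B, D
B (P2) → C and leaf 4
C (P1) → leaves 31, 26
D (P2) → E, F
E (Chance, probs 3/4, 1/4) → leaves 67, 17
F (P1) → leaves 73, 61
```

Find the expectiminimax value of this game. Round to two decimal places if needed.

C (P1): max(31, 26) = 31
B (P2): min(31, 4) = 4
E (Chance): 3/4·67 + 1/4·17 = 54.5
F (P1): max(73, 61) = 73
D (P2): min(54.5, 73) = 54.5
Root (P1): max(4, 54.5) = 54.5

54.5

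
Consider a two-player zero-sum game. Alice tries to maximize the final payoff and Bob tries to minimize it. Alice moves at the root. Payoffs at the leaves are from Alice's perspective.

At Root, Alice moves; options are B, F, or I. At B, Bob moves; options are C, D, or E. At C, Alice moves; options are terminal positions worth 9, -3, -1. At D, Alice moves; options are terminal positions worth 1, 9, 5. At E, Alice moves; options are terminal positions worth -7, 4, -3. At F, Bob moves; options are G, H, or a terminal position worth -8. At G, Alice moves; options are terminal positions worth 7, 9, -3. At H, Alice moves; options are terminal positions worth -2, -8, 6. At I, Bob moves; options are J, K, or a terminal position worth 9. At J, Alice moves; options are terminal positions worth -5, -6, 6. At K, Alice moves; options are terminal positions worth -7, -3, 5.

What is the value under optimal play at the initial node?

C (Alice): max(9, -3, -1) = 9
D (Alice): max(1, 9, 5) = 9
E (Alice): max(-7, 4, -3) = 4
B (Bob): min(9, 9, 4) = 4
G (Alice): max(7, 9, -3) = 9
H (Alice): max(-2, -8, 6) = 6
F (Bob): min(9, 6, -8) = -8
J (Alice): max(-5, -6, 6) = 6
K (Alice): max(-7, -3, 5) = 5
I (Bob): min(6, 5, 9) = 5
Root (Alice): max(4, -8, 5) = 5

5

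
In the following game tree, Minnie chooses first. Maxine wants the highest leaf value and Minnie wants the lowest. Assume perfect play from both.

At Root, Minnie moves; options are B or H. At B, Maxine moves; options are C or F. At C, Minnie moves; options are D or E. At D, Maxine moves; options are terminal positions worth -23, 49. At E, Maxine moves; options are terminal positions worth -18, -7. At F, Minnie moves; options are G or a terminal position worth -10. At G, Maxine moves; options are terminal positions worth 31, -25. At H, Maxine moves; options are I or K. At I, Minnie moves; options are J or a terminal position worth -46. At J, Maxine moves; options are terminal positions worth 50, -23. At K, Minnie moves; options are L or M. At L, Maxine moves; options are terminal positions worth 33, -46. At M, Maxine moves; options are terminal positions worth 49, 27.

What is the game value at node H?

J: max(50, -23) = 50
I: min(50, -46) = -46
L: max(33, -46) = 33
M: max(49, 27) = 49
K: min(33, 49) = 33
H: max(-46, 33) = 33

33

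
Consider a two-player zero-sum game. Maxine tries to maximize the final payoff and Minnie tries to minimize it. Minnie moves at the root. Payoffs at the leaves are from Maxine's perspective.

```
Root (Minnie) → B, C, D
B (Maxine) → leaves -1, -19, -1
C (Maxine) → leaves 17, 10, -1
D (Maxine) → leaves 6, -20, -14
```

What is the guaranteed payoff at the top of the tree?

B (Maxine): max(-1, -19, -1) = -1
C (Maxine): max(17, 10, -1) = 17
D (Maxine): max(6, -20, -14) = 6
Root (Minnie): min(-1, 17, 6) = -1

-1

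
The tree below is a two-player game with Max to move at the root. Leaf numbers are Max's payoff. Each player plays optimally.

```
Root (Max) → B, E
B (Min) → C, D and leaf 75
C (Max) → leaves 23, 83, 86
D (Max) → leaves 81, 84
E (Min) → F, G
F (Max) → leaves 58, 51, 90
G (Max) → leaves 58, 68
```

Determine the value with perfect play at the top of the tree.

C (Max): max(23, 83, 86) = 86
D (Max): max(81, 84) = 84
B (Min): min(86, 84, 75) = 75
F (Max): max(58, 51, 90) = 90
G (Max): max(58, 68) = 68
E (Min): min(90, 68) = 68
Root (Max): max(75, 68) = 75

75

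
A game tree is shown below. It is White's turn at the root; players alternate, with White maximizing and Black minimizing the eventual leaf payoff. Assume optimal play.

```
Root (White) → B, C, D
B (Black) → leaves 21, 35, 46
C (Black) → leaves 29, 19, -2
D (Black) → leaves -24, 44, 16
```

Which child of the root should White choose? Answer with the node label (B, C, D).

B (Black): min(21, 35, 46) = 21
C (Black): min(29, 19, -2) = -2
D (Black): min(-24, 44, 16) = -24
Root (White): max(21, -2, -24) = 21
White picks the child with the highest value: B (value 21).

B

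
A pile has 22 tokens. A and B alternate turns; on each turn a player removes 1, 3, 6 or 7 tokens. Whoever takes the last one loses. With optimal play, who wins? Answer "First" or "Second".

W/L table (W = player to move can force a win):
i:   0  1  2  3  4  5  6  7  8  9 10 11 12 13 14 15 16 17 18 19 20 21 22
     W  L  W  L  W  L  W  W  W  W  W  W  W  L  W  L  W  L  W  W  W  W  W
Position 22 is W, so the first player wins.

First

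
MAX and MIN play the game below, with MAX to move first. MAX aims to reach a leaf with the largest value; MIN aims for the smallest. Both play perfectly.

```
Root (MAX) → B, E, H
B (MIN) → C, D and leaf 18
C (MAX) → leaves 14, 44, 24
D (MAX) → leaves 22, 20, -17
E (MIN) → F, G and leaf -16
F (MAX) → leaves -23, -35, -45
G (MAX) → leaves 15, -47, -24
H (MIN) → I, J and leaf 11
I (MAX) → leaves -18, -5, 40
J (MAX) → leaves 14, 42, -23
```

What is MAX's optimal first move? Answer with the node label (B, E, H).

B

C (MAX): max(14, 44, 24) = 44
D (MAX): max(22, 20, -17) = 22
B (MIN): min(44, 22, 18) = 18
F (MAX): max(-23, -35, -45) = -23
G (MAX): max(15, -47, -24) = 15
E (MIN): min(-23, 15, -16) = -23
I (MAX): max(-18, -5, 40) = 40
J (MAX): max(14, 42, -23) = 42
H (MIN): min(40, 42, 11) = 11
Root (MAX): max(18, -23, 11) = 18
MAX picks the child with the highest value: B (value 18).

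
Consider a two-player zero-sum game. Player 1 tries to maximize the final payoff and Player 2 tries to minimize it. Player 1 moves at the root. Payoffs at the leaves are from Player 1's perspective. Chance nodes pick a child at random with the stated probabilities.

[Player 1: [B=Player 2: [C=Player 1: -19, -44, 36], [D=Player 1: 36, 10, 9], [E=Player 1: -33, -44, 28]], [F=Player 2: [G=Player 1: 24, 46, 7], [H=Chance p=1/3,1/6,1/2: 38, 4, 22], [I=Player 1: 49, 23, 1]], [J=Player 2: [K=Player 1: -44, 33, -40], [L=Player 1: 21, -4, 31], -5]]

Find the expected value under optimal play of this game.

28

C (Player 1): max(-19, -44, 36) = 36
D (Player 1): max(36, 10, 9) = 36
E (Player 1): max(-33, -44, 28) = 28
B (Player 2): min(36, 36, 28) = 28
G (Player 1): max(24, 46, 7) = 46
H (Chance): 1/3·38 + 1/6·4 + 1/2·22 = 24.33
I (Player 1): max(49, 23, 1) = 49
F (Player 2): min(46, 24.33, 49) = 24.33
K (Player 1): max(-44, 33, -40) = 33
L (Player 1): max(21, -4, 31) = 31
J (Player 2): min(33, 31, -5) = -5
Root (Player 1): max(28, 24.33, -5) = 28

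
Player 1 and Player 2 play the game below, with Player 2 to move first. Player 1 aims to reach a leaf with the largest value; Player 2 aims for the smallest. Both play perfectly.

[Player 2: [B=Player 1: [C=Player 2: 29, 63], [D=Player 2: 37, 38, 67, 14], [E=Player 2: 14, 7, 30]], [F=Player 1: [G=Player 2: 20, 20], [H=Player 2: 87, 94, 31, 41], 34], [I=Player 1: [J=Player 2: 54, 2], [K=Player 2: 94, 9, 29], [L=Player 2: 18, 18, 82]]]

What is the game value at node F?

34

G: min(20, 20) = 20
H: min(87, 94, 31, 41) = 31
F: max(20, 31, 34) = 34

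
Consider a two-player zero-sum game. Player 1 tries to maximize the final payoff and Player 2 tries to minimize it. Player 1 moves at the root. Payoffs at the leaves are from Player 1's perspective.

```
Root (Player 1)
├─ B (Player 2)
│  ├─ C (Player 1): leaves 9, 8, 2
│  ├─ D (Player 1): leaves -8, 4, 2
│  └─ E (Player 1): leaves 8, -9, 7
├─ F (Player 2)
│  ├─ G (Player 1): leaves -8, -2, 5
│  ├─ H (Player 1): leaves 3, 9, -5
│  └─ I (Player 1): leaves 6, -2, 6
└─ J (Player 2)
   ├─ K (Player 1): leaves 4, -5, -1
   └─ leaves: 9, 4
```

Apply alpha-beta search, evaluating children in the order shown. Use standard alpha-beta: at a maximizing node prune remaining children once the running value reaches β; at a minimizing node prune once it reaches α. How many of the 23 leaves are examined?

16

C [α=-∞,β=+∞]: v=9
D [α=-∞,β=9]: v=4
E [α=-∞,β=4]: v=8 after child 1 ≥ β → β-cutoff, skip 2
B [α=-∞,β=+∞]: v=4
G [α=4,β=+∞]: v=5
H [α=4,β=5]: v=9 after child 2 ≥ β → β-cutoff, skip 1
I [α=4,β=5]: v=6 after child 1 ≥ β → β-cutoff, skip 2
F [α=4,β=+∞]: v=5
K [α=5,β=+∞]: v=4
J [α=5,β=+∞]: v=4 after child 1 ≤ α → α-cutoff, skip 2
Root [α=-∞,β=+∞]: v=5
Leaves evaluated: 16 of 23.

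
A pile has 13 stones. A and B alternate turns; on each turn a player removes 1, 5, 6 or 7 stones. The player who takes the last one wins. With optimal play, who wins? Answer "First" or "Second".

First

i:   0  1  2  3  4  5  6  7  8  9 10 11 12 13
     L  W  L  W  L  W  W  W  W  W  W  W  L  W
Position 13 is W, so the first player wins.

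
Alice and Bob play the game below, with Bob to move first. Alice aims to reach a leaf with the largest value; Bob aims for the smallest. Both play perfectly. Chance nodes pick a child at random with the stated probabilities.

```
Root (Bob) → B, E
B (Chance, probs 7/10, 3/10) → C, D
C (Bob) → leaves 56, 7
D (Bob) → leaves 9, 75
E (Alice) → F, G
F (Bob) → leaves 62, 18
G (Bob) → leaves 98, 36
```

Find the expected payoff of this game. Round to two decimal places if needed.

7.6

C (Bob): min(56, 7) = 7
D (Bob): min(9, 75) = 9
B (Chance): 7/10·7 + 3/10·9 = 7.6
F (Bob): min(62, 18) = 18
G (Bob): min(98, 36) = 36
E (Alice): max(18, 36) = 36
Root (Bob): min(7.6, 36) = 7.6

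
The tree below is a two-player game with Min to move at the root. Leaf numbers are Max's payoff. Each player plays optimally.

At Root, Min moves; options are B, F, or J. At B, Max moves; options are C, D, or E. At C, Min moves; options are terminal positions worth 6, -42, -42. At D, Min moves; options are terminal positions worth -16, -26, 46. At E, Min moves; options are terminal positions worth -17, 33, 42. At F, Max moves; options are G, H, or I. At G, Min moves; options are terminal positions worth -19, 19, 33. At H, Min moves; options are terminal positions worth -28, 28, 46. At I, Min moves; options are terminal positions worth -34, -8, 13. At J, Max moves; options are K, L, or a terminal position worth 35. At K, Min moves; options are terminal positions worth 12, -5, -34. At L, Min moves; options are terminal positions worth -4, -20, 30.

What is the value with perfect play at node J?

35

K: min(12, -5, -34) = -34
L: min(-4, -20, 30) = -20
J: max(-34, -20, 35) = 35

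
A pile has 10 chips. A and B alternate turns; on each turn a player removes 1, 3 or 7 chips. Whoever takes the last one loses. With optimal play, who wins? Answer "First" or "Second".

First

W/L table (W = player to move can force a win):
i:   0  1  2  3  4  5  6  7  8  9 10
     W  L  W  L  W  L  W  L  W  L  W
Position 10 is W, so the first player wins.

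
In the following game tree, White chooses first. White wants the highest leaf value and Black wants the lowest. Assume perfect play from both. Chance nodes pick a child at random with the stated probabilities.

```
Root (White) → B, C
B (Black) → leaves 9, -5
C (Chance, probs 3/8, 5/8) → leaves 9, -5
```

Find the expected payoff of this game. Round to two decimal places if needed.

B (Black): min(9, -5) = -5
C (Chance): 3/8·9 + 5/8·-5 = 0.25
Root (White): max(-5, 0.25) = 0.25

0.25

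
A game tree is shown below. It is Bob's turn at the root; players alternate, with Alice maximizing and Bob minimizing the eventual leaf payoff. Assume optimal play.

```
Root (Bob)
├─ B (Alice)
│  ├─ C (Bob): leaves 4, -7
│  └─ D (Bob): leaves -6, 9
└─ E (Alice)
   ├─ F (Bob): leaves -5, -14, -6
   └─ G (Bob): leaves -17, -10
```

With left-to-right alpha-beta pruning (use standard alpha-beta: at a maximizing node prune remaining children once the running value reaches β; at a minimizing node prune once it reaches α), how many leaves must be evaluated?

8

C [α=-∞,β=+∞]: v=-7
D [α=-7,β=+∞]: v=-6
B [α=-∞,β=+∞]: v=-6
F [α=-∞,β=-6]: v=-14
G [α=-14,β=-6]: v=-17 after child 1 ≤ α → α-cutoff, skip 1
E [α=-∞,β=-6]: v=-14
Root [α=-∞,β=+∞]: v=-14
Leaves evaluated: 8 of 9.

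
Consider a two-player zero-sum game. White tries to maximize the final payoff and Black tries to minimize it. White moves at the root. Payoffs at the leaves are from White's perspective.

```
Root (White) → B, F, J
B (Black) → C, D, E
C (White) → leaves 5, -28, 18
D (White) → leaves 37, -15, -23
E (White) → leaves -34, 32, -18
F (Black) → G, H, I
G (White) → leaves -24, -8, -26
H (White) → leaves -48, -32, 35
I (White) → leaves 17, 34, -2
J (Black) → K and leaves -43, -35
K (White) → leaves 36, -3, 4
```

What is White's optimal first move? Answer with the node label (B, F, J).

B

C (White): max(5, -28, 18) = 18
D (White): max(37, -15, -23) = 37
E (White): max(-34, 32, -18) = 32
B (Black): min(18, 37, 32) = 18
G (White): max(-24, -8, -26) = -8
H (White): max(-48, -32, 35) = 35
I (White): max(17, 34, -2) = 34
F (Black): min(-8, 35, 34) = -8
K (White): max(36, -3, 4) = 36
J (Black): min(36, -43, -35) = -43
Root (White): max(18, -8, -43) = 18
White picks the child with the highest value: B (value 18).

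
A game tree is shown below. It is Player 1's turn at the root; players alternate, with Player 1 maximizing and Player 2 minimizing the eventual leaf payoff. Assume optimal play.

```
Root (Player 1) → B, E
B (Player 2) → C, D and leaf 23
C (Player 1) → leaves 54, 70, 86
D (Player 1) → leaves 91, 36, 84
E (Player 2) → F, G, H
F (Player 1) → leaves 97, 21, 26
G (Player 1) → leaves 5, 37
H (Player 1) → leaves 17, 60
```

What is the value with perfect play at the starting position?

37

C (Player 1): max(54, 70, 86) = 86
D (Player 1): max(91, 36, 84) = 91
B (Player 2): min(86, 91, 23) = 23
F (Player 1): max(97, 21, 26) = 97
G (Player 1): max(5, 37) = 37
H (Player 1): max(17, 60) = 60
E (Player 2): min(97, 37, 60) = 37
Root (Player 1): max(23, 37) = 37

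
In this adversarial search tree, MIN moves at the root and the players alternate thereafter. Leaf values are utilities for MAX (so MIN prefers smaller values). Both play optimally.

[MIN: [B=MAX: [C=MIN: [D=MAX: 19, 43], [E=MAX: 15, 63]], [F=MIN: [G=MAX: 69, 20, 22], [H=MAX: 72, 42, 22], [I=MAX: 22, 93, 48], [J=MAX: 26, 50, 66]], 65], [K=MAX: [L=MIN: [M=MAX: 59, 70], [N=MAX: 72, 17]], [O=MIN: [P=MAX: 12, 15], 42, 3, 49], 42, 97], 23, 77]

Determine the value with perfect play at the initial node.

D (MAX): max(19, 43) = 43
E (MAX): max(15, 63) = 63
C (MIN): min(43, 63) = 43
G (MAX): max(69, 20, 22) = 69
H (MAX): max(72, 42, 22) = 72
I (MAX): max(22, 93, 48) = 93
J (MAX): max(26, 50, 66) = 66
F (MIN): min(69, 72, 93, 66) = 66
B (MAX): max(43, 66, 65) = 66
M (MAX): max(59, 70) = 70
N (MAX): max(72, 17) = 72
L (MIN): min(70, 72) = 70
P (MAX): max(12, 15) = 15
O (MIN): min(15, 42, 3, 49) = 3
K (MAX): max(70, 3, 42, 97) = 97
Root (MIN): min(66, 97, 23, 77) = 23

23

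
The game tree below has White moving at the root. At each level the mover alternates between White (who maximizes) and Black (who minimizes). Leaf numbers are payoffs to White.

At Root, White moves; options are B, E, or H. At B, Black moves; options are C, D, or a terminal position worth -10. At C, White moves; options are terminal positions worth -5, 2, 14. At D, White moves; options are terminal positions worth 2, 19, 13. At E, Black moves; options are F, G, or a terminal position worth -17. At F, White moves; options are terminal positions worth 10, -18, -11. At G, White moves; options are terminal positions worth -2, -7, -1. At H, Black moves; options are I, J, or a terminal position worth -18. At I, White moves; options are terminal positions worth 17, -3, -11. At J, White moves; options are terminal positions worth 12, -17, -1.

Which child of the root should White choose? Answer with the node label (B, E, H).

C (White): max(-5, 2, 14) = 14
D (White): max(2, 19, 13) = 19
B (Black): min(14, 19, -10) = -10
F (White): max(10, -18, -11) = 10
G (White): max(-2, -7, -1) = -1
E (Black): min(10, -1, -17) = -17
I (White): max(17, -3, -11) = 17
J (White): max(12, -17, -1) = 12
H (Black): min(17, 12, -18) = -18
Root (White): max(-10, -17, -18) = -10
White picks the child with the highest value: B (value -10).

B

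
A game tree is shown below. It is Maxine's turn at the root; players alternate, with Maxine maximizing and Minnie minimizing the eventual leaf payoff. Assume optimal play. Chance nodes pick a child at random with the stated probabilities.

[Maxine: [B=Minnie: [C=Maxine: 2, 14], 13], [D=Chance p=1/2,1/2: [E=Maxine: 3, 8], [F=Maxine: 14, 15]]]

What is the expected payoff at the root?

C (Maxine): max(2, 14) = 14
B (Minnie): min(14, 13) = 13
E (Maxine): max(3, 8) = 8
F (Maxine): max(14, 15) = 15
D (Chance): 1/2·8 + 1/2·15 = 11.5
Root (Maxine): max(13, 11.5) = 13

13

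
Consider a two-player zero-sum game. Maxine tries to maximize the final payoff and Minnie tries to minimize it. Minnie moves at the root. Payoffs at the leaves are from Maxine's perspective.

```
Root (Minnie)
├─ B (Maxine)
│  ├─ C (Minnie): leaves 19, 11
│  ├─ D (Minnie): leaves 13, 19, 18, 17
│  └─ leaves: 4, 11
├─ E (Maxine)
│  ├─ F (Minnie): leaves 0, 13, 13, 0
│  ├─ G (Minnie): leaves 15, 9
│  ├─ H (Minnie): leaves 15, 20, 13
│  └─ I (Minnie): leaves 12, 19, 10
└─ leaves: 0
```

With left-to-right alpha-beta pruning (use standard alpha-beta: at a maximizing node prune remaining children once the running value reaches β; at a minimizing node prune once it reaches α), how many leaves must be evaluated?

C [α=-∞,β=+∞]: v=11
D [α=11,β=+∞]: v=13
B [α=-∞,β=+∞]: v=13
F [α=-∞,β=13]: v=0
G [α=0,β=13]: v=9
H [α=9,β=13]: v=13
E [α=-∞,β=13]: v=13 after child 3 ≥ β → β-cutoff, skip 1
Root [α=-∞,β=+∞]: v=0
Leaves evaluated: 18 of 21.

18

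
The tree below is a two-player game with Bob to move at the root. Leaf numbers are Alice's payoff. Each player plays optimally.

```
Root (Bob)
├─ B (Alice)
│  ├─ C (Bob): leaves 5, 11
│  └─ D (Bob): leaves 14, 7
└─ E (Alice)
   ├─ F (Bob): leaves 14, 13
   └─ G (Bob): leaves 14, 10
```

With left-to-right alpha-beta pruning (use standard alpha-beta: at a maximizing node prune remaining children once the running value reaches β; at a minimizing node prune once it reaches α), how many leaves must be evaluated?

C [α=-∞,β=+∞]: v=5
D [α=5,β=+∞]: v=7
B [α=-∞,β=+∞]: v=7
F [α=-∞,β=7]: v=13
E [α=-∞,β=7]: v=13 after child 1 ≥ β → β-cutoff, skip 1
Root [α=-∞,β=+∞]: v=7
Leaves evaluated: 6 of 8.

6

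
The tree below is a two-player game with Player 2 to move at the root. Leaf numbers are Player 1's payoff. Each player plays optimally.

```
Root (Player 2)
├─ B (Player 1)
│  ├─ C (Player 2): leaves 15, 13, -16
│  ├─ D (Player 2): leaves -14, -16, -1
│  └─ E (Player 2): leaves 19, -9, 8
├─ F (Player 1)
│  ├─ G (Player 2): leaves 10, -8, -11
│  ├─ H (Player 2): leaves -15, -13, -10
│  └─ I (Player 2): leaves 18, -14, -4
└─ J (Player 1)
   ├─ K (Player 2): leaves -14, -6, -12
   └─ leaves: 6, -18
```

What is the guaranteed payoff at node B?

C: min(15, 13, -16) = -16
D: min(-14, -16, -1) = -16
E: min(19, -9, 8) = -9
B: max(-16, -16, -9) = -9

-9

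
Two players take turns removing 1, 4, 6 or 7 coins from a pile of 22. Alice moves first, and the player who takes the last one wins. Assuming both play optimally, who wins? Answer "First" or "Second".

First

Positions where the player to move wins (W) vs loses (L):
i:   0  1  2  3  4  5  6  7  8  9 10 11 12 13 14 15 16 17 18 19 20 21 22
     L  W  L  W  W  L  W  W  W  W  L  W  W  L  W  L  W  W  L  W  W  W  W
Position 22 is W, so the first player wins.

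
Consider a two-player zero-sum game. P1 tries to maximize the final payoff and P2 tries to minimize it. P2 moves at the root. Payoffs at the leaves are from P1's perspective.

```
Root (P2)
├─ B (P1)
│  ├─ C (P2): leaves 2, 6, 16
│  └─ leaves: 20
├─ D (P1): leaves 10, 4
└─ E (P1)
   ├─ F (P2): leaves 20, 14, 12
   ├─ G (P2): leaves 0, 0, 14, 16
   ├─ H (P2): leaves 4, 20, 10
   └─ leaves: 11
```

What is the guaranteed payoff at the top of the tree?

C (P2): min(2, 6, 16) = 2
B (P1): max(2, 20) = 20
D (P1): max(10, 4) = 10
F (P2): min(20, 14, 12) = 12
G (P2): min(0, 0, 14, 16) = 0
H (P2): min(4, 20, 10) = 4
E (P1): max(12, 0, 4, 11) = 12
Root (P2): min(20, 10, 12) = 10

10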